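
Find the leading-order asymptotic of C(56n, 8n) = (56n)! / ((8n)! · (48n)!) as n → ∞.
C(56n, 8n) ~ (823543/46656)^(8n) · sqrt(7/(12π·8n))

Write N = 8n. Apply Stirling to each factorial:
  (7N)! ~ sqrt(2π·7N) · (7N/e)^(7N),
  N! ~ sqrt(2π N) · (N/e)^N,
  (6N)! ~ sqrt(2π·6N) · (6N/e)^(6N).
The exponential factors combine to (7N)^(7N) / (N^N · (6N)^(6N)) = 7^(7N)/6^(6N) = (7^7/6^6)^N = (823543/46656)^N.
The square-root prefactors combine to sqrt(2π·7N) / (sqrt(2π N)·sqrt(2π·6N)) = sqrt(7 / (2π·6·N)) = sqrt(7/(12π·8n)).
Substituting N = 8n: C(56n, 8n) ~ (823543/46656)^(8n) · sqrt(7/(12π·8n)).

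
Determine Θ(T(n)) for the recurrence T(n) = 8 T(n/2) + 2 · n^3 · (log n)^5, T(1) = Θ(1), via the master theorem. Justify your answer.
T(n) = Θ(n^3 · (log n)^6)

Here log_2 8 = 3 and f(n) = 2 · n^3 · (log n)^5 = Θ(n^(log_2 8) · (log n)^5). This is the extended Case 2 of the master theorem (f matches the critical exponent up to log factors), giving T(n) = Θ(n^(log_2 8) · (log n)^(5+1)) = Θ(n^3 · (log n)^6).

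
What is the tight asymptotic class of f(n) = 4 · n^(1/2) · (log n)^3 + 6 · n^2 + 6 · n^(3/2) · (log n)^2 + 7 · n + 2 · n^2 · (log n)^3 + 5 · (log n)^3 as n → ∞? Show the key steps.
f(n) ∈ Θ(n^2 · (log n)^3)

Compare the terms by growth order. For large n, n^a · (log n)^b dominates n^a' · (log n)^b' iff a > a', or (a = a' and b > b'). Ranking the 6 terms shows the dominant one is 2 · n^2 · (log n)^3. Hence f(n) ∈ Θ(n^2 · (log n)^3).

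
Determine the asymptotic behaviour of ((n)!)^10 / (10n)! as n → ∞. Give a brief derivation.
((n)!)^10/(10n)! ~ ((2π·n)^(9/2) / sqrt(10)) · 10^(−10·n)  →  0

Write N = n. Stirling: N! ~ sqrt(2π N)(N/e)^N and (10N)! ~ sqrt(2π·10N)·(10N/e)^(10N).
  (N!)^10/(10N)! ~ (2π N)^(10/2) (N/e)^(10N) / [sqrt(2π·10N) (10N/e)^(10N)]
     = (2π N)^(10/2) / sqrt(2π·10N) · (N/(10N))^(10N)
     = (2π N)^((10−1)/2) / sqrt(10) · 10^(−10N).
Since 10^10 > 1, the factor 10^(−10N) decays exponentially, so the ratio → 0. Substituting N = n gives the stated form.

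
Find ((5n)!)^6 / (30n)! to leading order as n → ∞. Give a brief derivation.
((5n)!)^6/(30n)! ~ ((2π·5n)^(5/2) / sqrt(6)) · 6^(−6·5n)  →  0

Write N = 5n. Stirling: N! ~ sqrt(2π N)(N/e)^N and (6N)! ~ sqrt(2π·6N)·(6N/e)^(6N).
  (N!)^6/(6N)! ~ (2π N)^(6/2) (N/e)^(6N) / [sqrt(2π·6N) (6N/e)^(6N)]
     = (2π N)^(6/2) / sqrt(2π·6N) · (N/(6N))^(6N)
     = (2π N)^((6−1)/2) / sqrt(6) · 6^(−6N).
Since 6^6 > 1, the factor 6^(−6N) decays exponentially, so the ratio → 0. Substituting N = 5n gives the stated form.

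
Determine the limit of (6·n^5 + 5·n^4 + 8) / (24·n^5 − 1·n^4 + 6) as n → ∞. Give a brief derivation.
lim = 6/24 = 1/4

For large n the leading n^5 terms dominate both numerator and denominator. Dividing top and bottom by n^5, every other term tends to 0, leaving 6/24 = 1/4.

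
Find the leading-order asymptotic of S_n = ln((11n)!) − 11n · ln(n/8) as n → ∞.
S_n ~ 11n · (ln 88 − 1) + O(ln n)

Stirling: ln((11n)!) = 11n ln(11n) − 11n + O(ln n).
  S_n = 11n ln(11n) − 11n − 11n ln(n/8) + O(ln n)
      = 11n ln(11n) − 11n ln n + 11n ln 8 − 11n + O(ln n)
      = 11n ln 11 + 11n ln 8 − 11n + O(ln n)
      = 11n (ln 88 − 1) + O(ln n).
Numerically ln(88) − 1 ≈ 3.4773.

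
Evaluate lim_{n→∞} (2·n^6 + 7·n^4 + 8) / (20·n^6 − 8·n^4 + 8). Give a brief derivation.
lim = 2/20 = 1/10

For large n the leading n^6 terms dominate both numerator and denominator. Dividing top and bottom by n^6, every other term tends to 0, leaving 2/20 = 1/10.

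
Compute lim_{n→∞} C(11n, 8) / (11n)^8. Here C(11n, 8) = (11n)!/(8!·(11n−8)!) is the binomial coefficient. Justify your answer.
lim = 1/8! = 1/40320

With N = 11n → ∞: C(N, 8) / N^8 = [N(N−1)…(N−7)] / (8! · N^8) = (1/8!) · 1 · (1 − 1/(11n)) · … · (1 − 7/(11n)). Each factor → 1 as N → ∞, so the limit is 1/8! = 1/40320.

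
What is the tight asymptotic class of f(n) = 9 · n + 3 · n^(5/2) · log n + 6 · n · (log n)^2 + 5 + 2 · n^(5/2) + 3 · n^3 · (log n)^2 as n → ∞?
f(n) ∈ Θ(n^3 · (log n)^2)

Compare the terms by growth order. For large n, n^a · (log n)^b dominates n^a' · (log n)^b' iff a > a', or (a = a' and b > b'). Ranking the 6 terms shows the dominant one is 3 · n^3 · (log n)^2. Hence f(n) ∈ Θ(n^3 · (log n)^2).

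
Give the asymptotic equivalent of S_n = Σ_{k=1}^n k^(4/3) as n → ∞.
S_n ~ (3/7) · n^(7/3)

Integral comparison: Σ_{k=1}^n k^(4/3) = ∫_0^n x^(4/3) dx + O(n^(4/3)). The integral is n^(1 + 4/3) / (1 + 4/3) = n^((4+3)/3) / ((4+3)/3) = (3/7) · n^(7/3).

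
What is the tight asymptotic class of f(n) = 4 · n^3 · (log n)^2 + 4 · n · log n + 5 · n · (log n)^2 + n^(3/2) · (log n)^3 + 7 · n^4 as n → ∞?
f(n) ∈ Θ(n^4)

Compare the terms by growth order. For large n, n^a · (log n)^b dominates n^a' · (log n)^b' iff a > a', or (a = a' and b > b'). Ranking the 5 terms shows the dominant one is 7 · n^4. Hence f(n) ∈ Θ(n^4).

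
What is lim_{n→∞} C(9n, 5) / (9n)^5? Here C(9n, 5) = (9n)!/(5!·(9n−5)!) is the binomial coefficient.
lim = 1/5! = 1/120

With N = 9n → ∞: C(N, 5) / N^5 = [N(N−1)…(N−4)] / (5! · N^5) = (1/5!) · 1 · (1 − 1/(9n)) · (1 − 2/(9n)) · (1 − 3/(9n)) · (1 − 4/(9n)). Each factor → 1 as N → ∞, so the limit is 1/5! = 1/120.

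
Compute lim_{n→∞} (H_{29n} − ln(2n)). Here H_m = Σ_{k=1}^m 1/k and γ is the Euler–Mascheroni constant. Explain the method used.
lim = ln(29/2) + γ

By Euler-Maclaurin, H_m = ln m + γ + O(1/m). So
  H_{29n} − ln(2n) = ln(29n) + γ − ln(2n) + O(1/n)
                       = ln(29/2) + γ + O(1/n).
Hence the limit is ln(29/2) + γ.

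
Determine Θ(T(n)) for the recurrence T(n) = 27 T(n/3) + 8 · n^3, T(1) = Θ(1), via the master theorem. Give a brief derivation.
T(n) = Θ(n^3 log n)

log_3 27 = 3, and f(n) = 8 · n^3 = Θ(n^(log_3 27)). This is Case 2 of the master theorem: T(n) = Θ(f(n) · log n) = Θ(n^3 log n).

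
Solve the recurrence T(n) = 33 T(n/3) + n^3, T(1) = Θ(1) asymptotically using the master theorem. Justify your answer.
T(n) = Θ(n^(log_3 33))

Master theorem: compare f(n) = n^3 to n^(log_3 33) where log_3 33 ≈ 3.183. Since 3 < log_3 33, we have f(n) = O(n^(log_3 33 − ε)) for some ε > 0 — Case 1. Hence T(n) = Θ(n^(log_3 33)).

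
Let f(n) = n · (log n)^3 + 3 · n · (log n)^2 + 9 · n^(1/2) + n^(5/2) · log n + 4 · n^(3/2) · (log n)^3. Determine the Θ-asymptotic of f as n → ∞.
f(n) ∈ Θ(n^(5/2) · log n)

Compare the terms by growth order. For large n, n^a · (log n)^b dominates n^a' · (log n)^b' iff a > a', or (a = a' and b > b'). Ranking the 5 terms shows the dominant one is n^(5/2) · log n. Hence f(n) ∈ Θ(n^(5/2) · log n).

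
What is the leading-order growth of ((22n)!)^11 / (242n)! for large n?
((22n)!)^11/(242n)! ~ ((2π·22n)^(10/2) / sqrt(11)) · 11^(−11·22n)  →  0

Write N = 22n. Stirling: N! ~ sqrt(2π N)(N/e)^N and (11N)! ~ sqrt(2π·11N)·(11N/e)^(11N).
  (N!)^11/(11N)! ~ (2π N)^(11/2) (N/e)^(11N) / [sqrt(2π·11N) (11N/e)^(11N)]
     = (2π N)^(11/2) / sqrt(2π·11N) · (N/(11N))^(11N)
     = (2π N)^((11−1)/2) / sqrt(11) · 11^(−11N).
Since 11^11 > 1, the factor 11^(−11N) decays exponentially, so the ratio → 0. Substituting N = 22n gives the stated form.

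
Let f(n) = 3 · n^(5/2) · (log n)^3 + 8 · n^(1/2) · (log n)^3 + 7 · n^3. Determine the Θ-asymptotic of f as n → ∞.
f(n) ∈ Θ(n^3)

Compare the terms by growth order. For large n, n^a · (log n)^b dominates n^a' · (log n)^b' iff a > a', or (a = a' and b > b'). Ranking the 3 terms shows the dominant one is 7 · n^3. Hence f(n) ∈ Θ(n^3).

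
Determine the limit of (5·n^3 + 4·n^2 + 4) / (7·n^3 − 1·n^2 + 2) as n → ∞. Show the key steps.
lim = 5/7

For large n the leading n^3 terms dominate both numerator and denominator. Dividing top and bottom by n^3, every other term tends to 0, leaving 5/7.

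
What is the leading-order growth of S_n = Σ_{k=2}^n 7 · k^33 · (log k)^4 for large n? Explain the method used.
S_n ~ 7 · n^34 · (log n)^4 / 34

By integral comparison, S_n = ∫_1^n 7 · x^33 · (log x)^4 dx + O(n^33 · (log n)^4). For the integral, the leading term of ∫_1^n x^33 (log x)^4 dx is n^34/34 · (log n)^4 (by repeated integration by parts; each step lowers the log-exponent and produces a relatively O(1/log n) correction). Hence S_n ~ 7 · n^34 · (log n)^4 / 34.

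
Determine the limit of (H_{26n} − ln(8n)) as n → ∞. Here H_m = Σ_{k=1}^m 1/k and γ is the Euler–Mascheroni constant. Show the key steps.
lim = ln(13/4) + γ

By Euler-Maclaurin, H_m = ln m + γ + O(1/m). So
  H_{26n} − ln(8n) = ln(26n) + γ − ln(8n) + O(1/n)
                       = ln(26/8) + γ + O(1/n).
Hence the limit is ln(26/8) + γ (= ln(13/4)).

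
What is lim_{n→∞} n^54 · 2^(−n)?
lim = 0

Exponentials with base > 1 dominate every fixed polynomial: for any fixed c, n^c / 2^n → 0 as n → ∞ (e.g. by the ratio test, or by writing 2^n = e^(n ln 2) and noting e^(n ln 2) / n^c → ∞). Hence n^54 · 2^(−n) = n^54 / 2^n → 0.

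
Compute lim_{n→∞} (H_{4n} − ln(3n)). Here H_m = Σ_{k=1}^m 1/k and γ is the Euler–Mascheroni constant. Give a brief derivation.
lim = ln(4/3) + γ

By Euler-Maclaurin, H_m = ln m + γ + O(1/m). So
  H_{4n} − ln(3n) = ln(4n) + γ − ln(3n) + O(1/n)
                       = ln(4/3) + γ + O(1/n).
Hence the limit is ln(4/3) + γ.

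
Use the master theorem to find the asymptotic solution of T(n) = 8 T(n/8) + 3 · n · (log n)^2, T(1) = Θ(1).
T(n) = Θ(n · (log n)^3)

Here log_8 8 = 1 and f(n) = 3 · n · (log n)^2 = Θ(n^(log_8 8) · (log n)^2). This is the extended Case 2 of the master theorem (f matches the critical exponent up to log factors), giving T(n) = Θ(n^(log_8 8) · (log n)^(2+1)) = Θ(n · (log n)^3).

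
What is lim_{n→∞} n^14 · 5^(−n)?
lim = 0

Exponentials with base > 1 dominate every fixed polynomial: for any fixed c, n^c / 5^n → 0 as n → ∞ (e.g. by the ratio test, or by writing 5^n = e^(n ln 5) and noting e^(n ln 5) / n^c → ∞). Hence n^14 · 5^(−n) = n^14 / 5^n → 0.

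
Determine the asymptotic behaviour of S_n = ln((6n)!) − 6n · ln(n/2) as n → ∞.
S_n ~ 6n · (ln 12 − 1) + O(ln n)

Stirling: ln((6n)!) = 6n ln(6n) − 6n + O(ln n).
  S_n = 6n ln(6n) − 6n − 6n ln(n/2) + O(ln n)
      = 6n ln(6n) − 6n ln n + 6n ln 2 − 6n + O(ln n)
      = 6n ln 6 + 6n ln 2 − 6n + O(ln n)
      = 6n (ln 12 − 1) + O(ln n).
Numerically ln(12) − 1 ≈ 1.4849.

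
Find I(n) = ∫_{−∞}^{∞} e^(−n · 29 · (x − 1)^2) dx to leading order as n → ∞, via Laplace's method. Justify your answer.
I(n) = sqrt(π/(29n))

Here φ(x) = 29 · (x − 1)^2 has its unique minimum at x* = 1 with φ(x*) = 0 and φ''(x*) = 58. Laplace's method gives
  I(n) ~ e^(−n φ(x*)) · sqrt(2π / (n · φ''(x*))) = sqrt(2π / (58n)) = sqrt(π/(29n)).
This is exact: substituting u = (x − 1)·sqrt(29n) gives I(n) = (1/sqrt(29n)) ∫_{−∞}^{∞} e^(−u^2) du = sqrt(π/(29n)).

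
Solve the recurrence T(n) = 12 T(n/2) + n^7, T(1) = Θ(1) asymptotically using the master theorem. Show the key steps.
T(n) = Θ(n^7)

log_2 12 ≈ 3.585. f(n) = n^7 dominates n^(log_2 12) since 7 > 3.585, and the regularity condition a·f(n/b) = 12·(n/2)^7 = (12/128)·n^7 ≤ c·f(n) holds with c = 12/128 ≈ 0.0938 < 1. So this is Case 3: T(n) = Θ(f(n)) = Θ(n^7).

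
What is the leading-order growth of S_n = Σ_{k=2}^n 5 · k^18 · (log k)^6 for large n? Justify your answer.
S_n ~ 5 · n^19 · (log n)^6 / 19

By integral comparison, S_n = ∫_1^n 5 · x^18 · (log x)^6 dx + O(n^18 · (log n)^6). For the integral, the leading term of ∫_1^n x^18 (log x)^6 dx is n^19/19 · (log n)^6 (by repeated integration by parts; each step lowers the log-exponent and produces a relatively O(1/log n) correction). Hence S_n ~ 5 · n^19 · (log n)^6 / 19.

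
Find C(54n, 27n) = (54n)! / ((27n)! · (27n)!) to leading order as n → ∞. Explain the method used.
C(54n, 27n) ~ (4)^(27n) · sqrt(1/(π·27n))

Write N = 27n. Apply Stirling to each factorial:
  (2N)! ~ sqrt(2π·2N) · (2N/e)^(2N),
  N! ~ sqrt(2π N) · (N/e)^N,
  (1N)! ~ sqrt(2π·1N) · (1N/e)^(1N).
The exponential factors combine to (2N)^(2N) / (N^N · (1N)^(1N)) = 2^(2N)/1^(1N) = (2^2/1^1)^N = (4)^N.
The square-root prefactors combine to sqrt(2π·2N) / (sqrt(2π N)·sqrt(2π·1N)) = sqrt(2 / (2π·1·N)) = sqrt(1/(π·27n)).
Substituting N = 27n: C(54n, 27n) ~ (4)^(27n) · sqrt(1/(π·27n)).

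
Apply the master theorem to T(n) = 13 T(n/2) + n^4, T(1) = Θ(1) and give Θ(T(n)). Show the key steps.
T(n) = Θ(n^4)

log_2 13 ≈ 3.700. f(n) = n^4 dominates n^(log_2 13) since 4 > 3.700, and the regularity condition a·f(n/b) = 13·(n/2)^4 = (13/16)·n^4 ≤ c·f(n) holds with c = 13/16 ≈ 0.812 < 1. So this is Case 3: T(n) = Θ(f(n)) = Θ(n^4).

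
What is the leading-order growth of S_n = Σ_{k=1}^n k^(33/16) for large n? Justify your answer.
S_n ~ (16/49) · n^(49/16)

Integral comparison: Σ_{k=1}^n k^(33/16) = ∫_0^n x^(33/16) dx + O(n^(33/16)). The integral is n^(1 + 33/16) / (1 + 33/16) = n^((33+16)/16) / ((33+16)/16) = (16/49) · n^(49/16).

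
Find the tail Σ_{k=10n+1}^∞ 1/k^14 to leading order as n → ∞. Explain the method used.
Σ_{k>10n} 1/k^14 ~ 1/(13 · (10n)^13)

Compare to the integral: ∫_{10n}^∞ x^(−14) dx = [−x^(−13)/13]_{10n}^∞ = 1/((14−1)·(10n)^13). Euler-Maclaurin then gives
  Σ_{k>10n} 1/k^14 = ∫_{10n}^∞ dx/x^14 − 1/(2·(10n)^14) + O(1/(10n)^15).
(Equivalently this is ζ(14) − Σ_{k≤10n} 1/k^14.)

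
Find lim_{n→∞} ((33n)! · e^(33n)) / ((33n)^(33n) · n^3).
lim = 0

Stirling: (33n)! ~ sqrt(2π·33n) · (33n/e)^(33n). Hence
  (33n)! · e^(33n) / (33n)^(33n) ~ sqrt(2π·33n).
Dividing by n^3: sqrt(2π·33n) / n^3 = sqrt(2π·33) · n^((1−6)/2), so the expression behaves like sqrt(2π·33) · n^((1−6)/2) → 0.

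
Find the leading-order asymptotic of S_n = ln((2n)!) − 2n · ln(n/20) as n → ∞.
S_n ~ 2n · (ln 40 − 1) + O(ln n)

Stirling: ln((2n)!) = 2n ln(2n) − 2n + O(ln n).
  S_n = 2n ln(2n) − 2n − 2n ln(n/20) + O(ln n)
      = 2n ln(2n) − 2n ln n + 2n ln 20 − 2n + O(ln n)
      = 2n ln 2 + 2n ln 20 − 2n + O(ln n)
      = 2n (ln 40 − 1) + O(ln n).
Numerically ln(40) − 1 ≈ 2.6889.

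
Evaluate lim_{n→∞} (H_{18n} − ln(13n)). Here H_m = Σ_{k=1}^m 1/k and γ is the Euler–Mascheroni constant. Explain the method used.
lim = ln(18/13) + γ

By Euler-Maclaurin, H_m = ln m + γ + O(1/m). So
  H_{18n} − ln(13n) = ln(18n) + γ − ln(13n) + O(1/n)
                       = ln(18/13) + γ + O(1/n).
Hence the limit is ln(18/13) + γ.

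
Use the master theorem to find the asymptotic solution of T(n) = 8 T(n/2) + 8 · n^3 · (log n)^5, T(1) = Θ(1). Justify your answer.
T(n) = Θ(n^3 · (log n)^6)

Here log_2 8 = 3 and f(n) = 8 · n^3 · (log n)^5 = Θ(n^(log_2 8) · (log n)^5). This is the extended Case 2 of the master theorem (f matches the critical exponent up to log factors), giving T(n) = Θ(n^(log_2 8) · (log n)^(5+1)) = Θ(n^3 · (log n)^6).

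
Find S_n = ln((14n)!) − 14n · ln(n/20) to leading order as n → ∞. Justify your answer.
S_n ~ 14n · (ln 280 − 1) + O(ln n)

Stirling: ln((14n)!) = 14n ln(14n) − 14n + O(ln n).
  S_n = 14n ln(14n) − 14n − 14n ln(n/20) + O(ln n)
      = 14n ln(14n) − 14n ln n + 14n ln 20 − 14n + O(ln n)
      = 14n ln 14 + 14n ln 20 − 14n + O(ln n)
      = 14n (ln 280 − 1) + O(ln n).
Numerically ln(280) − 1 ≈ 4.6348.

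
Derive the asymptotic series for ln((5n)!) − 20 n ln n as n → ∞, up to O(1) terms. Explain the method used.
ln((5n)!) − 20 n ln n = −15 n ln n + 5(ln 5 − 1) n + (1/2) ln(2π·5n) + O(1/n)

Stirling: ln((5n)!) = 5n ln(5n) − 5n + (1/2) ln(2π·5n) + O(1/n).
Expand 5n ln(5n) = 5n (ln n + ln 5) = 5n ln n + 5n ln 5.
Subtract 20n ln n: leading term is (5 − 20) n ln n = −15 n ln n. The next term is 5n ln 5 − 5n = 5(ln 5 − 1) n. Then the (1/2) ln(2π·5n) correction.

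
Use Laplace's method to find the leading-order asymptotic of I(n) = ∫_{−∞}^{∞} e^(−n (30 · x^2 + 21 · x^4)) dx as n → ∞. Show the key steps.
I(n) ~ sqrt(π/(30n))

φ(x) = 30 · x^2 + 21 · x^4 has its unique global minimum at x* = 0 (since φ'(x) = 60x + 84x^3 = 0 only at x = 0 for real x with both coefficients positive, and φ → ∞ as |x| → ∞). At x* = 0, φ(0) = 0 and φ''(0) = 60. Laplace's method then gives
  I(n) ~ sqrt(2π / (n · φ''(0))) · e^(−n φ(0)) = sqrt(2π / (60n)) = sqrt(π/(30n)).
The 21 · x^4 term contributes only at subleading order (an O(1/n) relative correction).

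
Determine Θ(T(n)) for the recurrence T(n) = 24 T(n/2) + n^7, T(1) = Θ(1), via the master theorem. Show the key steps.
T(n) = Θ(n^7)

log_2 24 ≈ 4.585. f(n) = n^7 dominates n^(log_2 24) since 7 > 4.585, and the regularity condition a·f(n/b) = 24·(n/2)^7 = (24/128)·n^7 ≤ c·f(n) holds with c = 24/128 ≈ 0.188 < 1. So this is Case 3: T(n) = Θ(f(n)) = Θ(n^7).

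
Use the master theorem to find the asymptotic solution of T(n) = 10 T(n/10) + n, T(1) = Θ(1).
T(n) = Θ(n log n)

log_10 10 = 1, and f(n) = n = Θ(n^(log_10 10)). This is Case 2 of the master theorem: T(n) = Θ(f(n) · log n) = Θ(n log n).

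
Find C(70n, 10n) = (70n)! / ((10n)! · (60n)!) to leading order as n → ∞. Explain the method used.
C(70n, 10n) ~ (823543/46656)^(10n) · sqrt(7/(12π·10n))

Write N = 10n. Apply Stirling to each factorial:
  (7N)! ~ sqrt(2π·7N) · (7N/e)^(7N),
  N! ~ sqrt(2π N) · (N/e)^N,
  (6N)! ~ sqrt(2π·6N) · (6N/e)^(6N).
The exponential factors combine to (7N)^(7N) / (N^N · (6N)^(6N)) = 7^(7N)/6^(6N) = (7^7/6^6)^N = (823543/46656)^N.
The square-root prefactors combine to sqrt(2π·7N) / (sqrt(2π N)·sqrt(2π·6N)) = sqrt(7 / (2π·6·N)) = sqrt(7/(12π·10n)).
Substituting N = 10n: C(70n, 10n) ~ (823543/46656)^(10n) · sqrt(7/(12π·10n)).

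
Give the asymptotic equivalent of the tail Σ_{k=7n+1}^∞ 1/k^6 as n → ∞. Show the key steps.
Σ_{k>7n} 1/k^6 ~ 1/(5 · (7n)^5)

Compare to the integral: ∫_{7n}^∞ x^(−6) dx = [−x^(−5)/5]_{7n}^∞ = 1/((6−1)·(7n)^5). Euler-Maclaurin then gives
  Σ_{k>7n} 1/k^6 = ∫_{7n}^∞ dx/x^6 − 1/(2·(7n)^6) + O(1/(7n)^7).
(Equivalently this is ζ(6) − Σ_{k≤7n} 1/k^6.)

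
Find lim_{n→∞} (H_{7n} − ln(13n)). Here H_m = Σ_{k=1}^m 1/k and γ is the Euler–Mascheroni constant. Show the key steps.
lim = ln(7/13) + γ

By Euler-Maclaurin, H_m = ln m + γ + O(1/m). So
  H_{7n} − ln(13n) = ln(7n) + γ − ln(13n) + O(1/n)
                       = ln(7/13) + γ + O(1/n).
Hence the limit is ln(7/13) + γ.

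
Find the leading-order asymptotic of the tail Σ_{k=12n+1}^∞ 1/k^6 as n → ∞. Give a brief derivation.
Σ_{k>12n} 1/k^6 ~ 1/(5 · (12n)^5)

Compare to the integral: ∫_{12n}^∞ x^(−6) dx = [−x^(−5)/5]_{12n}^∞ = 1/((6−1)·(12n)^5). Euler-Maclaurin then gives
  Σ_{k>12n} 1/k^6 = ∫_{12n}^∞ dx/x^6 − 1/(2·(12n)^6) + O(1/(12n)^7).
(Equivalently this is ζ(6) − Σ_{k≤12n} 1/k^6.)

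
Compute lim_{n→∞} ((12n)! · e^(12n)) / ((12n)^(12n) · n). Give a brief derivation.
lim = 0

Stirling: (12n)! ~ sqrt(2π·12n) · (12n/e)^(12n). Hence
  (12n)! · e^(12n) / (12n)^(12n) ~ sqrt(2π·12n).
Dividing by n: sqrt(2π·12n) / n = sqrt(2π·12) · n^((1−2)/2), so the expression behaves like sqrt(2π·12) · n^((1−2)/2) → 0.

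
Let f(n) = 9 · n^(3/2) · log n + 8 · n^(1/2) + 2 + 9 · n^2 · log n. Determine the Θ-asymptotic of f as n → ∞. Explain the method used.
f(n) ∈ Θ(n^2 · log n)

Compare the terms by growth order. For large n, n^a · (log n)^b dominates n^a' · (log n)^b' iff a > a', or (a = a' and b > b'). Ranking the 4 terms shows the dominant one is 9 · n^2 · log n. Hence f(n) ∈ Θ(n^2 · log n).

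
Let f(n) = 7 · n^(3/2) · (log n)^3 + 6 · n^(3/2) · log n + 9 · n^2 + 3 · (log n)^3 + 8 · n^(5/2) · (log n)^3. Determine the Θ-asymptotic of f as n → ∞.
f(n) ∈ Θ(n^(5/2) · (log n)^3)

Compare the terms by growth order. For large n, n^a · (log n)^b dominates n^a' · (log n)^b' iff a > a', or (a = a' and b > b'). Ranking the 5 terms shows the dominant one is 8 · n^(5/2) · (log n)^3. Hence f(n) ∈ Θ(n^(5/2) · (log n)^3).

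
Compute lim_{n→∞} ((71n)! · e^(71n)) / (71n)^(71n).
lim = ∞

Stirling: (71n)! ~ sqrt(2π·71n) · (71n/e)^(71n). Hence
  (71n)! · e^(71n) / (71n)^(71n) ~ sqrt(2π·71n) = sqrt(2π·71) · sqrt(n) → ∞.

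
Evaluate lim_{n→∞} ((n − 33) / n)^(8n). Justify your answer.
lim = e^(−264)

Rewrite as (1 − 33/n)^(8n). By the standard limit (1 + x/n)^n → e^x, we have (1 − 33/n)^n → e^(−33), and raising to the 8th power gives e^(−264).
More precisely, ln[(1 − 33/n)^(8n)] = 8n · ln(1 − 33/n) = 8n · (-33/n + O(1/n^2)) = -264 + O(1/n) → -264.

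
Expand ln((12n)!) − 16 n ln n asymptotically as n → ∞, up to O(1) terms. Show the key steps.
ln((12n)!) − 16 n ln n = −4 n ln n + 12(ln 12 − 1) n + (1/2) ln(2π·12n) + O(1/n)

Stirling: ln((12n)!) = 12n ln(12n) − 12n + (1/2) ln(2π·12n) + O(1/n).
Expand 12n ln(12n) = 12n (ln n + ln 12) = 12n ln n + 12n ln 12.
Subtract 16n ln n: leading term is (12 − 16) n ln n = −4 n ln n. The next term is 12n ln 12 − 12n = 12(ln 12 − 1) n. Then the (1/2) ln(2π·12n) correction.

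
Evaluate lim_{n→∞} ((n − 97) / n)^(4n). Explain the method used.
lim = e^(−388)

Rewrite as (1 − 97/n)^(4n). By the standard limit (1 + x/n)^n → e^x, we have (1 − 97/n)^n → e^(−97), and raising to the 4th power gives e^(−388).
More precisely, ln[(1 − 97/n)^(4n)] = 4n · ln(1 − 97/n) = 4n · (-97/n + O(1/n^2)) = -388 + O(1/n) → -388.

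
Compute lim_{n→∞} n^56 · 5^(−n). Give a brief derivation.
lim = 0

Exponentials with base > 1 dominate every fixed polynomial: for any fixed c, n^c / 5^n → 0 as n → ∞ (e.g. by the ratio test, or by writing 5^n = e^(n ln 5) and noting e^(n ln 5) / n^c → ∞). Hence n^56 · 5^(−n) = n^56 / 5^n → 0.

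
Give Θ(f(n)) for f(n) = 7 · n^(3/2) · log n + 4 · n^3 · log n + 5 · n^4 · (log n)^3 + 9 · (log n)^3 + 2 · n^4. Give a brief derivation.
f(n) ∈ Θ(n^4 · (log n)^3)

Compare the terms by growth order. For large n, n^a · (log n)^b dominates n^a' · (log n)^b' iff a > a', or (a = a' and b > b'). Ranking the 5 terms shows the dominant one is 5 · n^4 · (log n)^3. Hence f(n) ∈ Θ(n^4 · (log n)^3).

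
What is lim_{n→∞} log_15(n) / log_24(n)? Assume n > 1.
lim = ln(24) / ln(15) = log_15(24)

Change of base: log_15(n) = ln n / ln 15 and log_24(n) = ln n / ln 24. The ratio is (ln n / ln 15) · (ln 24 / ln n) = ln 24 / ln 15, a constant independent of n. So the limit is ln 24 / ln 15 = log_15(24).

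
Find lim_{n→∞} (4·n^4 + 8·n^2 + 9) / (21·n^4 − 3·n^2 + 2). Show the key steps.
lim = 4/21

For large n the leading n^4 terms dominate both numerator and denominator. Dividing top and bottom by n^4, every other term tends to 0, leaving 4/21.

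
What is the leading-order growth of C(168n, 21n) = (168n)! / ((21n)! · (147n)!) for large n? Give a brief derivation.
C(168n, 21n) ~ (16777216/823543)^(21n) · sqrt(4/(7π·21n))

Write N = 21n. Apply Stirling to each factorial:
  (8N)! ~ sqrt(2π·8N) · (8N/e)^(8N),
  N! ~ sqrt(2π N) · (N/e)^N,
  (7N)! ~ sqrt(2π·7N) · (7N/e)^(7N).
The exponential factors combine to (8N)^(8N) / (N^N · (7N)^(7N)) = 8^(8N)/7^(7N) = (8^8/7^7)^N = (16777216/823543)^N.
The square-root prefactors combine to sqrt(2π·8N) / (sqrt(2π N)·sqrt(2π·7N)) = sqrt(8 / (2π·7·N)) = sqrt(4/(7π·21n)).
Substituting N = 21n: C(168n, 21n) ~ (16777216/823543)^(21n) · sqrt(4/(7π·21n)).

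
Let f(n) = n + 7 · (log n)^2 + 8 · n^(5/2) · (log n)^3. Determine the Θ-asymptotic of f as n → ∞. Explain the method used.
f(n) ∈ Θ(n^(5/2) · (log n)^3)

Compare the terms by growth order. For large n, n^a · (log n)^b dominates n^a' · (log n)^b' iff a > a', or (a = a' and b > b'). Ranking the 3 terms shows the dominant one is 8 · n^(5/2) · (log n)^3. Hence f(n) ∈ Θ(n^(5/2) · (log n)^3).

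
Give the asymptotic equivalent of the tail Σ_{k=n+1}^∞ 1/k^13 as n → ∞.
Σ_{k>n} 1/k^13 ~ 1/(12 · n^12)

Compare to the integral: ∫_{n}^∞ x^(−13) dx = [−x^(−12)/12]_{n}^∞ = 1/((13−1)·n^12). Euler-Maclaurin then gives
  Σ_{k>n} 1/k^13 = ∫_{n}^∞ dx/x^13 − 1/(2·n^13) + O(1/n^14).
(Equivalently this is ζ(13) − Σ_{k≤n} 1/k^13.)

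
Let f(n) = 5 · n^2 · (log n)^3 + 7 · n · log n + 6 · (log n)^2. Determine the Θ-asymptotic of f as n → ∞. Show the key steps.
f(n) ∈ Θ(n^2 · (log n)^3)

Compare the terms by growth order. For large n, n^a · (log n)^b dominates n^a' · (log n)^b' iff a > a', or (a = a' and b > b'). Ranking the 3 terms shows the dominant one is 5 · n^2 · (log n)^3. Hence f(n) ∈ Θ(n^2 · (log n)^3).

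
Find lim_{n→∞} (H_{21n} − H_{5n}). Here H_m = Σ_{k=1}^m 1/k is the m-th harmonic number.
lim = ln(21/5)

Euler-Maclaurin gives H_m = ln m + γ + 1/(2m) + O(1/m^2). The γ and O(1/m) terms cancel in the difference:
  H_{21n} − H_{5n} = ln(21n) − ln(5n) + O(1/n) = ln(21/5) + O(1/n).
Hence the limit is ln(21/5).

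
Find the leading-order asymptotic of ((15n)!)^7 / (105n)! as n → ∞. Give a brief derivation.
((15n)!)^7/(105n)! ~ ((2π·15n)^(6/2) / sqrt(7)) · 7^(−7·15n)  →  0

Write N = 15n. Stirling: N! ~ sqrt(2π N)(N/e)^N and (7N)! ~ sqrt(2π·7N)·(7N/e)^(7N).
  (N!)^7/(7N)! ~ (2π N)^(7/2) (N/e)^(7N) / [sqrt(2π·7N) (7N/e)^(7N)]
     = (2π N)^(7/2) / sqrt(2π·7N) · (N/(7N))^(7N)
     = (2π N)^((7−1)/2) / sqrt(7) · 7^(−7N).
Since 7^7 > 1, the factor 7^(−7N) decays exponentially, so the ratio → 0. Substituting N = 15n gives the stated form.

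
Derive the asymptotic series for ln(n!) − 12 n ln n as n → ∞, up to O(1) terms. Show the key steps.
ln(n!) − 12 n ln n = −11 n ln n − n + (1/2) ln(2π n) + O(1/n)

Stirling: ln((n)!) = n ln(n) − n + (1/2) ln(2π·n) + O(1/n).
Here n ln(n) = n ln n.
Subtract 12n ln n: leading term is (1 − 12) n ln n = −11 n ln n. The next term is −n. Then the (1/2) ln(2π·n) correction.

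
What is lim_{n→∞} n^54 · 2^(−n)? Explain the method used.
lim = 0

Exponentials with base > 1 dominate every fixed polynomial: for any fixed c, n^c / 2^n → 0 as n → ∞ (e.g. by the ratio test, or by writing 2^n = e^(n ln 2) and noting e^(n ln 2) / n^c → ∞). Hence n^54 · 2^(−n) = n^54 / 2^n → 0.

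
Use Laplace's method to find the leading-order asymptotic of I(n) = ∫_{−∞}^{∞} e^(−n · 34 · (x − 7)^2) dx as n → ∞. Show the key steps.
I(n) = sqrt(π/(34n))

Here φ(x) = 34 · (x − 7)^2 has its unique minimum at x* = 7 with φ(x*) = 0 and φ''(x*) = 68. Laplace's method gives
  I(n) ~ e^(−n φ(x*)) · sqrt(2π / (n · φ''(x*))) = sqrt(2π / (68n)) = sqrt(π/(34n)).
This is exact: substituting u = (x − 7)·sqrt(34n) gives I(n) = (1/sqrt(34n)) ∫_{−∞}^{∞} e^(−u^2) du = sqrt(π/(34n)).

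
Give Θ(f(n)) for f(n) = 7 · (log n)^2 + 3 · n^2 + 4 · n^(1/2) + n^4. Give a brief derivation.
f(n) ∈ Θ(n^4)

Compare the terms by growth order. For large n, n^a · (log n)^b dominates n^a' · (log n)^b' iff a > a', or (a = a' and b > b'). Ranking the 4 terms shows the dominant one is n^4. Hence f(n) ∈ Θ(n^4).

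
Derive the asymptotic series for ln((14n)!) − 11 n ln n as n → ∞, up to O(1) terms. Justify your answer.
ln((14n)!) − 11 n ln n = 3 n ln n + 14(ln 14 − 1) n + (1/2) ln(2π·14n) + O(1/n)

Stirling: ln((14n)!) = 14n ln(14n) − 14n + (1/2) ln(2π·14n) + O(1/n).
Expand 14n ln(14n) = 14n (ln n + ln 14) = 14n ln n + 14n ln 14.
Subtract 11n ln n: leading term is (14 − 11) n ln n = 3 n ln n. The next term is 14n ln 14 − 14n = 14(ln 14 − 1) n. Then the (1/2) ln(2π·14n) correction.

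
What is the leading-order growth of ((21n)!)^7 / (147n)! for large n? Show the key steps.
((21n)!)^7/(147n)! ~ ((2π·21n)^(6/2) / sqrt(7)) · 7^(−7·21n)  →  0

Write N = 21n. Stirling: N! ~ sqrt(2π N)(N/e)^N and (7N)! ~ sqrt(2π·7N)·(7N/e)^(7N).
  (N!)^7/(7N)! ~ (2π N)^(7/2) (N/e)^(7N) / [sqrt(2π·7N) (7N/e)^(7N)]
     = (2π N)^(7/2) / sqrt(2π·7N) · (N/(7N))^(7N)
     = (2π N)^((7−1)/2) / sqrt(7) · 7^(−7N).
Since 7^7 > 1, the factor 7^(−7N) decays exponentially, so the ratio → 0. Substituting N = 21n gives the stated form.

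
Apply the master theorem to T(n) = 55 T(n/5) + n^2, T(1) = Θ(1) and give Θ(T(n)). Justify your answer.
T(n) = Θ(n^(log_5 55))

Master theorem: compare f(n) = n^2 to n^(log_5 55) where log_5 55 ≈ 2.490. Since 2 < log_5 55, we have f(n) = O(n^(log_5 55 − ε)) for some ε > 0 — Case 1. Hence T(n) = Θ(n^(log_5 55)).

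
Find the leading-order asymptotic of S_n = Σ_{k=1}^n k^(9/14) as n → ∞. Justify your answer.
S_n ~ (14/23) · n^(23/14)

Integral comparison: Σ_{k=1}^n k^(9/14) = ∫_0^n x^(9/14) dx + O(n^(9/14)). The integral is n^(1 + 9/14) / (1 + 9/14) = n^((9+14)/14) / ((9+14)/14) = (14/23) · n^(23/14).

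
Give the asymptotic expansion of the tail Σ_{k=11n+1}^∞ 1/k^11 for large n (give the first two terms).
Σ_{k>11n} 1/k^11 = 1/(10 · (11n)^10) − 1/(2 · (11n)^11) + O(1/(11n)^12)

Compare to the integral: ∫_{11n}^∞ x^(−11) dx = [−x^(−10)/10]_{11n}^∞ = 1/((11−1)·(11n)^10). The Euler-Maclaurin correction adds −f(11n)/2 = −1/(2·(11n)^11). Euler-Maclaurin then gives
  Σ_{k>11n} 1/k^11 = ∫_{11n}^∞ dx/x^11 − 1/(2·(11n)^11) + O(1/(11n)^12).
(Equivalently this is ζ(11) − Σ_{k≤11n} 1/k^11.)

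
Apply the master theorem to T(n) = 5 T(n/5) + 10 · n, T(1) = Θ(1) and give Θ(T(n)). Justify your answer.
T(n) = Θ(n log n)

log_5 5 = 1, and f(n) = 10 · n = Θ(n^(log_5 5)). This is Case 2 of the master theorem: T(n) = Θ(f(n) · log n) = Θ(n log n).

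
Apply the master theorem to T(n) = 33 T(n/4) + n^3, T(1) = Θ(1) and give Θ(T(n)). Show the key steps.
T(n) = Θ(n^3)

log_4 33 ≈ 2.522. f(n) = n^3 dominates n^(log_4 33) since 3 > 2.522, and the regularity condition a·f(n/b) = 33·(n/4)^3 = (33/64)·n^3 ≤ c·f(n) holds with c = 33/64 ≈ 0.516 < 1. So this is Case 3: T(n) = Θ(f(n)) = Θ(n^3).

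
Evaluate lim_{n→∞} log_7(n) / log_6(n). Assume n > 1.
lim = ln(6) / ln(7) = log_7(6)

Change of base: log_7(n) = ln n / ln 7 and log_6(n) = ln n / ln 6. The ratio is (ln n / ln 7) · (ln 6 / ln n) = ln 6 / ln 7, a constant independent of n. So the limit is ln 6 / ln 7 = log_7(6).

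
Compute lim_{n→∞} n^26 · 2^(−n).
lim = 0

Exponentials with base > 1 dominate every fixed polynomial: for any fixed c, n^c / 2^n → 0 as n → ∞ (e.g. by the ratio test, or by writing 2^n = e^(n ln 2) and noting e^(n ln 2) / n^c → ∞). Hence n^26 · 2^(−n) = n^26 / 2^n → 0.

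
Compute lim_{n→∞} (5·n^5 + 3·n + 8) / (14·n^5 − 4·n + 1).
lim = 5/14

For large n the leading n^5 terms dominate both numerator and denominator. Dividing top and bottom by n^5, every other term tends to 0, leaving 5/14.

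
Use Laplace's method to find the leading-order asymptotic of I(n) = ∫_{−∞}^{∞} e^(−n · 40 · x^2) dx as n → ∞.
I(n) = sqrt(π/(40n))

Here φ(x) = 40 · x^2 has its unique minimum at x* = 0 with φ(x*) = 0 and φ''(x*) = 80. Laplace's method gives
  I(n) ~ e^(−n φ(x*)) · sqrt(2π / (n · φ''(x*))) = sqrt(2π / (80n)) = sqrt(π/(40n)).
This is exact: substituting u = (x − 0)·sqrt(40n) gives I(n) = (1/sqrt(40n)) ∫_{−∞}^{∞} e^(−u^2) du = sqrt(π/(40n)).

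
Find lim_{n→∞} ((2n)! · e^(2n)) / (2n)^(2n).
lim = ∞

Stirling: (2n)! ~ sqrt(2π·2n) · (2n/e)^(2n). Hence
  (2n)! · e^(2n) / (2n)^(2n) ~ sqrt(2π·2n) = sqrt(2π·2) · sqrt(n) → ∞.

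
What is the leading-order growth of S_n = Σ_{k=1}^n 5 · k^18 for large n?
S_n ~ 5 · n^19 / 19

By integral comparison (Euler-Maclaurin), Σ_{k=1}^n 5 · k^18 = 5 · ∫_0^n x^18 dx + O(n^18) = 5 · n^19/19 + O(n^18). (Equivalently, Faulhaber's formula gives the same leading term.)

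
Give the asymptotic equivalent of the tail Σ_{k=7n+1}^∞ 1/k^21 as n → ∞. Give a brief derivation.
Σ_{k>7n} 1/k^21 ~ 1/(20 · (7n)^20)

Compare to the integral: ∫_{7n}^∞ x^(−21) dx = [−x^(−20)/20]_{7n}^∞ = 1/((21−1)·(7n)^20). Euler-Maclaurin then gives
  Σ_{k>7n} 1/k^21 = ∫_{7n}^∞ dx/x^21 − 1/(2·(7n)^21) + O(1/(7n)^22).
(Equivalently this is ζ(21) − Σ_{k≤7n} 1/k^21.)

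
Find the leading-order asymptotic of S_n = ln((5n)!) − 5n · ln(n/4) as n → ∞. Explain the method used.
S_n ~ 5n · (ln 20 − 1) + O(ln n)

Stirling: ln((5n)!) = 5n ln(5n) − 5n + O(ln n).
  S_n = 5n ln(5n) − 5n − 5n ln(n/4) + O(ln n)
      = 5n ln(5n) − 5n ln n + 5n ln 4 − 5n + O(ln n)
      = 5n ln 5 + 5n ln 4 − 5n + O(ln n)
      = 5n (ln 20 − 1) + O(ln n).
Numerically ln(20) − 1 ≈ 1.9957.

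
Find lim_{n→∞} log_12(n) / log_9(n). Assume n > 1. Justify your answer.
lim = ln(9) / ln(12) = log_12(9)

Change of base: log_12(n) = ln n / ln 12 and log_9(n) = ln n / ln 9. The ratio is (ln n / ln 12) · (ln 9 / ln n) = ln 9 / ln 12, a constant independent of n. So the limit is ln 9 / ln 12 = log_12(9).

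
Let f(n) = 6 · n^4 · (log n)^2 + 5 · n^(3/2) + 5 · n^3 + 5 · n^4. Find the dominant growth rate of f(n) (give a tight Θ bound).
f(n) ∈ Θ(n^4 · (log n)^2)

Compare the terms by growth order. For large n, n^a · (log n)^b dominates n^a' · (log n)^b' iff a > a', or (a = a' and b > b'). Ranking the 4 terms shows the dominant one is 6 · n^4 · (log n)^2. Hence f(n) ∈ Θ(n^4 · (log n)^2).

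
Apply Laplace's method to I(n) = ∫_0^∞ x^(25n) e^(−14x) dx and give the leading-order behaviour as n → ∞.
I(n) ~ (sqrt(2π·25n) / 14) · (25n/(14e))^(25n)

Write the integrand as exp(25n ln x − 14x) and set f(x) = 25n ln x − 14x. Then f'(x) = 25n/x − 14 = 0 at x* = 25n/14, and f''(x*) = −25n/x*^2 = −14^2/(25n). Laplace's method (interior maximum) gives
  I(n) ~ e^(f(x*)) · sqrt(2π / |f''(x*)|)
        = exp(25n ln(25n/14) − 25n) · sqrt(2π · 25n / 14^2)
        = (25n/14)^(25n) e^(−25n) · sqrt(2π·25n) / 14
        = (sqrt(2π·25n) / 14) · (25n/(14e))^(25n).
This matches Γ(25n+1)/14^(25n+1) with Stirling applied to Γ.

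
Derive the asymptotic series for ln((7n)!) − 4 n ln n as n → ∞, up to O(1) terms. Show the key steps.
ln((7n)!) − 4 n ln n = 3 n ln n + 7(ln 7 − 1) n + (1/2) ln(2π·7n) + O(1/n)

Stirling: ln((7n)!) = 7n ln(7n) − 7n + (1/2) ln(2π·7n) + O(1/n).
Expand 7n ln(7n) = 7n (ln n + ln 7) = 7n ln n + 7n ln 7.
Subtract 4n ln n: leading term is (7 − 4) n ln n = 3 n ln n. The next term is 7n ln 7 − 7n = 7(ln 7 − 1) n. Then the (1/2) ln(2π·7n) correction.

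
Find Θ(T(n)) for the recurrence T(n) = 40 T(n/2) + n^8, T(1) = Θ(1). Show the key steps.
T(n) = Θ(n^8)

log_2 40 ≈ 5.322. f(n) = n^8 dominates n^(log_2 40) since 8 > 5.322, and the regularity condition a·f(n/b) = 40·(n/2)^8 = (40/256)·n^8 ≤ c·f(n) holds with c = 40/256 ≈ 0.156 < 1. So this is Case 3: T(n) = Θ(f(n)) = Θ(n^8).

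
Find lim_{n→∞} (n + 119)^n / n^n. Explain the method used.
lim = e^119

Rewrite as (1 + 119/n)^(n). By the standard limit (1 + x/n)^n → e^x, we have (1 + 119/n)^n → e^119, and raising to the 1st power gives e^119.
More precisely, ln[(1 + 119/n)^(n)] = n · ln(1 + 119/n) = n · (119/n + O(1/n^2)) = 119 + O(1/n) → 119.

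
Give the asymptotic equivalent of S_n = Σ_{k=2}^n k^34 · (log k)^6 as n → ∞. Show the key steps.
S_n ~ n^35 · (log n)^6 / 35

By integral comparison, S_n = ∫_1^n x^34 · (log x)^6 dx + O(n^34 · (log n)^6). For the integral, the leading term of ∫_1^n x^34 (log x)^6 dx is n^35/35 · (log n)^6 (by repeated integration by parts; each step lowers the log-exponent and produces a relatively O(1/log n) correction). Hence S_n ~ n^35 · (log n)^6 / 35.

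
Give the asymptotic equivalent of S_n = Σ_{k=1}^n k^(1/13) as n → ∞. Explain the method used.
S_n ~ (13/14) · n^(14/13)

Integral comparison: Σ_{k=1}^n k^(1/13) = ∫_0^n x^(1/13) dx + O(n^(1/13)). The integral is n^(1 + 1/13) / (1 + 1/13) = n^((1+13)/13) / ((1+13)/13) = (13/14) · n^(14/13).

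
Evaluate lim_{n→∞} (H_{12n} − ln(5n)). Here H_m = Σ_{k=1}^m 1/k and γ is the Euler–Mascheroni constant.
lim = ln(12/5) + γ

By Euler-Maclaurin, H_m = ln m + γ + O(1/m). So
  H_{12n} − ln(5n) = ln(12n) + γ − ln(5n) + O(1/n)
                       = ln(12/5) + γ + O(1/n).
Hence the limit is ln(12/5) + γ.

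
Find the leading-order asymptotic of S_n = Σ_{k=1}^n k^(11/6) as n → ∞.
S_n ~ (6/17) · n^(17/6)

Integral comparison: Σ_{k=1}^n k^(11/6) = ∫_0^n x^(11/6) dx + O(n^(11/6)). The integral is n^(1 + 11/6) / (1 + 11/6) = n^((11+6)/6) / ((11+6)/6) = (6/17) · n^(17/6).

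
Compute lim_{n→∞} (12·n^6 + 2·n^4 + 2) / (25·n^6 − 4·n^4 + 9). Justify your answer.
lim = 12/25

For large n the leading n^6 terms dominate both numerator and denominator. Dividing top and bottom by n^6, every other term tends to 0, leaving 12/25.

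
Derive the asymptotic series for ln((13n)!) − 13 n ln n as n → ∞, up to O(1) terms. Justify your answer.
ln((13n)!) − 13 n ln n = 13(ln 13 − 1) n + (1/2) ln(2π·13n) + O(1/n)

Stirling: ln((13n)!) = 13n ln(13n) − 13n + (1/2) ln(2π·13n) + O(1/n).
Since 13n ln(13n) = 13n ln n + 13n ln 13, subtracting 13n ln n cancels the n ln n term exactly. What remains is 13(ln 13 − 1) n + (1/2) ln(2π·13n) + O(1/n).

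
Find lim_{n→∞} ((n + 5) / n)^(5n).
lim = e^25

Rewrite as (1 + 5/n)^(5n). By the standard limit (1 + x/n)^n → e^x, we have (1 + 5/n)^n → e^5, and raising to the 5th power gives e^25.
More precisely, ln[(1 + 5/n)^(5n)] = 5n · ln(1 + 5/n) = 5n · (5/n + O(1/n^2)) = 25 + O(1/n) → 25.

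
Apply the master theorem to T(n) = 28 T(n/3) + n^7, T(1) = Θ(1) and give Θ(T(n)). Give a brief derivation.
T(n) = Θ(n^7)

log_3 28 ≈ 3.033. f(n) = n^7 dominates n^(log_3 28) since 7 > 3.033, and the regularity condition a·f(n/b) = 28·(n/3)^7 = (28/2187)·n^7 ≤ c·f(n) holds with c = 28/2187 ≈ 0.0128 < 1. So this is Case 3: T(n) = Θ(f(n)) = Θ(n^7).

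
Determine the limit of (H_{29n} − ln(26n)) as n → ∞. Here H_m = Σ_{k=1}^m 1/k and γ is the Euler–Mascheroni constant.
lim = ln(29/26) + γ

By Euler-Maclaurin, H_m = ln m + γ + O(1/m). So
  H_{29n} − ln(26n) = ln(29n) + γ − ln(26n) + O(1/n)
                       = ln(29/26) + γ + O(1/n).
Hence the limit is ln(29/26) + γ.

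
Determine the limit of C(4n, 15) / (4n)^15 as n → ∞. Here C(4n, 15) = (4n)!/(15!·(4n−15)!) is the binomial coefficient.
lim = 1/15! = 1/1307674368000

With N = 4n → ∞: C(N, 15) / N^15 = [N(N−1)…(N−14)] / (15! · N^15) = (1/15!) · 1 · (1 − 1/(4n)) · … · (1 − 14/(4n)). Each factor → 1 as N → ∞, so the limit is 1/15! = 1/1307674368000.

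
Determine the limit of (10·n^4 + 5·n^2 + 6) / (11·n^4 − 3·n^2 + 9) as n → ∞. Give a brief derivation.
lim = 10/11

For large n the leading n^4 terms dominate both numerator and denominator. Dividing top and bottom by n^4, every other term tends to 0, leaving 10/11.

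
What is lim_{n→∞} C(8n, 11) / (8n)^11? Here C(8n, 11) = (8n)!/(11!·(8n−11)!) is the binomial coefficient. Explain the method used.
lim = 1/11! = 1/39916800

With N = 8n → ∞: C(N, 11) / N^11 = [N(N−1)…(N−10)] / (11! · N^11) = (1/11!) · 1 · (1 − 1/(8n)) · … · (1 − 10/(8n)). Each factor → 1 as N → ∞, so the limit is 1/11! = 1/39916800.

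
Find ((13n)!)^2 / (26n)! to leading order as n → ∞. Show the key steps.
((13n)!)^2/(26n)! ~ ((2π·13n)^(1/2) / sqrt(2)) · 2^(−2·13n)  →  0

Write N = 13n. Stirling: N! ~ sqrt(2π N)(N/e)^N and (2N)! ~ sqrt(2π·2N)·(2N/e)^(2N).
  (N!)^2/(2N)! ~ (2π N)^(2/2) (N/e)^(2N) / [sqrt(2π·2N) (2N/e)^(2N)]
     = (2π N)^(2/2) / sqrt(2π·2N) · (N/(2N))^(2N)
     = (2π N)^((2−1)/2) / sqrt(2) · 2^(−2N).
Since 2^2 > 1, the factor 2^(−2N) decays exponentially, so the ratio → 0. Substituting N = 13n gives the stated form.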